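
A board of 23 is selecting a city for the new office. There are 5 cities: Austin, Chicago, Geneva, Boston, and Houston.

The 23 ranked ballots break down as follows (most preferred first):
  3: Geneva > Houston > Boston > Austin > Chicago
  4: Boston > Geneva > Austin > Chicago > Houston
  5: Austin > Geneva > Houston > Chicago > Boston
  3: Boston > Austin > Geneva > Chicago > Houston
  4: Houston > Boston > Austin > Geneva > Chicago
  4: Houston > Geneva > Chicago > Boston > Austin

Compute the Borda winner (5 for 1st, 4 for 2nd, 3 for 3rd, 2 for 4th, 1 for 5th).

Austin: 3×2 + 4×3 + 5×5 + 3×4 + 4×3 + 4×1 = 71
Chicago: 3×1 + 4×2 + 5×2 + 3×2 + 4×1 + 4×3 = 43
Geneva: 3×5 + 4×4 + 5×4 + 3×3 + 4×2 + 4×4 = 84
Boston: 3×3 + 4×5 + 5×1 + 3×5 + 4×4 + 4×2 = 73
Houston: 3×4 + 4×1 + 5×3 + 3×1 + 4×5 + 4×5 = 74

Geneva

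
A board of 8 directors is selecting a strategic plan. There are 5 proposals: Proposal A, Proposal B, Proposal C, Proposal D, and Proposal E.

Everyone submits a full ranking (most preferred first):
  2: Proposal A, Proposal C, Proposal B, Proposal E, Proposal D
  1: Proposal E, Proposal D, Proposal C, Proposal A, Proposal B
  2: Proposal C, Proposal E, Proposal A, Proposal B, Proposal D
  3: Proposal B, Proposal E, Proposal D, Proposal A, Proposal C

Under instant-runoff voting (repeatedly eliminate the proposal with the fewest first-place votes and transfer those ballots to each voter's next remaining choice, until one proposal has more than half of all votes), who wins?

Proposal C

Round 1: Proposal A 2, Proposal B 3, Proposal C 2, Proposal D 0, Proposal E 1. Proposal D eliminated.
Round 2: Proposal A 2, Proposal B 3, Proposal C 2, Proposal E 1. Proposal E eliminated.
Round 3: Proposal A 2, Proposal B 3, Proposal C 3. Proposal A eliminated.
Round 4: Proposal B 3, Proposal C 5. Proposal C has a majority (≥5).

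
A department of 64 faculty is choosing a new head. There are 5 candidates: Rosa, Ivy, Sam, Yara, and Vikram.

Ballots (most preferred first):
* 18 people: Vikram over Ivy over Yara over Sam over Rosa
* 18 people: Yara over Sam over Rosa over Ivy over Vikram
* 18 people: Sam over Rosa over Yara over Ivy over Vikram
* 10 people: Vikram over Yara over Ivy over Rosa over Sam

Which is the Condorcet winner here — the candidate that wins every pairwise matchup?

Yara vs Rosa: 46–18
Yara vs Ivy: 46–18
Yara vs Sam: 46–18
Yara vs Vikram: 36–28
Yara beats every other candidate.

Yara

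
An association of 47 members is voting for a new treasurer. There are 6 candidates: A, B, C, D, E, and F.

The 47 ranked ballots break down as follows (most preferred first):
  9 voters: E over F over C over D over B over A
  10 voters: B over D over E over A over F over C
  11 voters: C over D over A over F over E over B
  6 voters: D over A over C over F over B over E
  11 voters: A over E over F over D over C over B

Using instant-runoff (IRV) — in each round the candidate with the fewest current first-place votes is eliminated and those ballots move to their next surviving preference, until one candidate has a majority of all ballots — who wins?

A

Round 1: A 11, B 10, C 11, D 6, E 9, F 0. F eliminated.
Round 2: A 11, B 10, C 11, D 6, E 9. D eliminated.
Round 3: A 17, B 10, C 11, E 9. E eliminated.
Round 4: A 17, B 10, C 20. B eliminated.
Round 5: A 27, C 20. A has a majority (≥24).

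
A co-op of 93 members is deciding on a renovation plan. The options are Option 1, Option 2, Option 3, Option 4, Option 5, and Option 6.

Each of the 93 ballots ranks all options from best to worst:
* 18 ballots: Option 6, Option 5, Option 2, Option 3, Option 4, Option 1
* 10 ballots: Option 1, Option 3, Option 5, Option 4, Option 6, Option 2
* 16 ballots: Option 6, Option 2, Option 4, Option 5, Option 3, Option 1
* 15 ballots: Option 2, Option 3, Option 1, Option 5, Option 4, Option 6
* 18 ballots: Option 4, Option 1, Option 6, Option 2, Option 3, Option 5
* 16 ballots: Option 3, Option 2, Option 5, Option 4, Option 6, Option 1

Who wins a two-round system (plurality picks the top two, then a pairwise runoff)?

Round 1 first-place votes: Option 1 10, Option 2 15, Option 3 16, Option 4 18, Option 5 0, Option 6 34. Option 6 and Option 4 advance.
Runoff: Option 6 is ranked above Option 4 on 34 ballots, Option 4 above Option 6 on 59.

Option 4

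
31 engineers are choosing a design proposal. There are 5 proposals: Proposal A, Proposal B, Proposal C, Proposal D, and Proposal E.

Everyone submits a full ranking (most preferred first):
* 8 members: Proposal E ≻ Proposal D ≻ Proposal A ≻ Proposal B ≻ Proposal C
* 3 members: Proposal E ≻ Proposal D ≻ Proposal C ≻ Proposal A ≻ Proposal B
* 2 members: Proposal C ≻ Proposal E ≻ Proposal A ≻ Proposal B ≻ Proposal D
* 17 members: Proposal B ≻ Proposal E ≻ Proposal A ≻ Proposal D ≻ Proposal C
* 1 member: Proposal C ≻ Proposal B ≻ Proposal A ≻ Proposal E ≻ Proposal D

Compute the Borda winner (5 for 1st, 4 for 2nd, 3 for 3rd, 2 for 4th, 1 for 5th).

Proposal E

Proposal A: 8×3 + 3×2 + 2×3 + 17×3 + 1×3 = 90
Proposal B: 8×2 + 3×1 + 2×2 + 17×5 + 1×4 = 112
Proposal C: 8×1 + 3×3 + 2×5 + 17×1 + 1×5 = 49
Proposal D: 8×4 + 3×4 + 2×1 + 17×2 + 1×1 = 81
Proposal E: 8×5 + 3×5 + 2×4 + 17×4 + 1×2 = 133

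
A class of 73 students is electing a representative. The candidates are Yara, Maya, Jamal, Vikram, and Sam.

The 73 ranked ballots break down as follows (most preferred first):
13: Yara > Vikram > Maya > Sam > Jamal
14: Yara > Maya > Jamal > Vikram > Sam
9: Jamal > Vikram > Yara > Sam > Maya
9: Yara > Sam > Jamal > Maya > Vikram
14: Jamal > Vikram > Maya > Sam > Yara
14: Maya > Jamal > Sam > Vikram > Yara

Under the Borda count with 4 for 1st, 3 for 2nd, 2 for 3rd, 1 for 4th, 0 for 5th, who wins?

Jamal

Yara: 13×4 + 14×4 + 9×2 + 9×4 + 14×0 + 14×0 = 162
Maya: 13×2 + 14×3 + 9×0 + 9×1 + 14×2 + 14×4 = 161
Jamal: 13×0 + 14×2 + 9×4 + 9×2 + 14×4 + 14×3 = 180
Vikram: 13×3 + 14×1 + 9×3 + 9×0 + 14×3 + 14×1 = 136
Sam: 13×1 + 14×0 + 9×1 + 9×3 + 14×1 + 14×2 = 91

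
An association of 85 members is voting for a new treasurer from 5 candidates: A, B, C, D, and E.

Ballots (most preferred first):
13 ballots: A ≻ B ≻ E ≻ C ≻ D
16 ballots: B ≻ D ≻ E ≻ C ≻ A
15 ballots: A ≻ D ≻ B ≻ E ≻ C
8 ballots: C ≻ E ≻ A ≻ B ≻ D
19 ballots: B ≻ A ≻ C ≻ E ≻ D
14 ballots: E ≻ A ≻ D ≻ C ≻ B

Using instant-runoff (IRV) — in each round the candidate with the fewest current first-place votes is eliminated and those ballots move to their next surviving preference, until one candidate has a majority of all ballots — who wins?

A

Round 1: A 28, B 35, C 8, D 0, E 14. D eliminated.
Round 2: A 28, B 35, C 8, E 14. C eliminated.
Round 3: A 28, B 35, E 22. E eliminated.
Round 4: A 50, B 35. A has a majority (≥43).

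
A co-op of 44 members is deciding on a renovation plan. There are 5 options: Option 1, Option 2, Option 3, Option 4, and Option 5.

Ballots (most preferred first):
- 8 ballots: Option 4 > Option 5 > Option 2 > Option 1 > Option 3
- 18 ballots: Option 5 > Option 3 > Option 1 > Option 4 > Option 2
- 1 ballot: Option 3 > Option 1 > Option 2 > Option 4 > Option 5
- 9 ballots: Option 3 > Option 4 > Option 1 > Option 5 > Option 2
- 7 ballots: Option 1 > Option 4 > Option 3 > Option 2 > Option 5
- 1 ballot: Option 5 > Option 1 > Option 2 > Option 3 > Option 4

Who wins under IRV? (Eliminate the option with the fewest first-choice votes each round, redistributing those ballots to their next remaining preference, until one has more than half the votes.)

Round 1: Option 1 7, Option 2 0, Option 3 10, Option 4 8, Option 5 19. Option 2 eliminated.
Round 2: Option 1 7, Option 3 10, Option 4 8, Option 5 19. Option 1 eliminated.
Round 3: Option 3 10, Option 4 15, Option 5 19. Option 3 eliminated.
Round 4: Option 4 25, Option 5 19. Option 4 has a majority (≥23).

Option 4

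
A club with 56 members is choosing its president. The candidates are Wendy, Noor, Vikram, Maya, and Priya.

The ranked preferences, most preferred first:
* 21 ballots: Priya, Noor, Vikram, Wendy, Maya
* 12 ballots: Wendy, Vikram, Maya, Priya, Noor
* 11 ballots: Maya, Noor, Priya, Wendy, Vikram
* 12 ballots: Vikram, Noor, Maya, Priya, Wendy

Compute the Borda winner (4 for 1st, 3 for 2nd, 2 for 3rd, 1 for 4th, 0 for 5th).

Wendy: 21×1 + 12×4 + 11×1 + 12×0 = 80
Noor: 21×3 + 12×0 + 11×3 + 12×3 = 132
Vikram: 21×2 + 12×3 + 11×0 + 12×4 = 126
Maya: 21×0 + 12×2 + 11×4 + 12×2 = 92
Priya: 21×4 + 12×1 + 11×2 + 12×1 = 130

Noor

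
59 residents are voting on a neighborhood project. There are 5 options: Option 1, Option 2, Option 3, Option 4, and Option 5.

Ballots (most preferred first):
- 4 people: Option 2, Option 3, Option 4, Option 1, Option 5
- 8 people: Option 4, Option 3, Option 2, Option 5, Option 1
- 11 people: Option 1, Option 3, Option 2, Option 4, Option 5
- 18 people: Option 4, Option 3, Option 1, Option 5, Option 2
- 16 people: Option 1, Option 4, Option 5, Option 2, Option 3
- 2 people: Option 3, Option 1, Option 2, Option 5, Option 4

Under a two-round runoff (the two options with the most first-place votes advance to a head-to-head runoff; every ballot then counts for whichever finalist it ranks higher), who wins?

Option 4

Round 1 first-place votes: Option 1 27, Option 2 4, Option 3 2, Option 4 26, Option 5 0. Option 1 and Option 4 advance.
Runoff: Option 1 is ranked above Option 4 on 29 ballots, Option 4 above Option 1 on 30.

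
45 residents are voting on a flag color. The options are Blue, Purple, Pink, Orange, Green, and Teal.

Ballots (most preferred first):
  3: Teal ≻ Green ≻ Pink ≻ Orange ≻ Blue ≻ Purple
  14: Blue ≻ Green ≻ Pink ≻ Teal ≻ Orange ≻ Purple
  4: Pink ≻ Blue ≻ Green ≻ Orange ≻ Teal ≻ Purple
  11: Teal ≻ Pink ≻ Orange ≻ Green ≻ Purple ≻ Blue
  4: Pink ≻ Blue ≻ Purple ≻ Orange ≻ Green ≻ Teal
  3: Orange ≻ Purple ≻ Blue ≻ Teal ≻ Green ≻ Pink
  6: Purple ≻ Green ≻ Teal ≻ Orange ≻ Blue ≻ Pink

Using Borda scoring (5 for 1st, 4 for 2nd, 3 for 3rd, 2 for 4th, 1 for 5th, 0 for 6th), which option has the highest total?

Blue: 3×1 + 14×5 + 4×4 + 11×0 + 4×4 + 3×3 + 6×1 = 120
Purple: 3×0 + 14×0 + 4×0 + 11×1 + 4×3 + 3×4 + 6×5 = 65
Pink: 3×3 + 14×3 + 4×5 + 11×4 + 4×5 + 3×0 + 6×0 = 135
Orange: 3×2 + 14×1 + 4×2 + 11×3 + 4×2 + 3×5 + 6×2 = 96
Green: 3×4 + 14×4 + 4×3 + 11×2 + 4×1 + 3×1 + 6×4 = 133
Teal: 3×5 + 14×2 + 4×1 + 11×5 + 4×0 + 3×2 + 6×3 = 126

Pink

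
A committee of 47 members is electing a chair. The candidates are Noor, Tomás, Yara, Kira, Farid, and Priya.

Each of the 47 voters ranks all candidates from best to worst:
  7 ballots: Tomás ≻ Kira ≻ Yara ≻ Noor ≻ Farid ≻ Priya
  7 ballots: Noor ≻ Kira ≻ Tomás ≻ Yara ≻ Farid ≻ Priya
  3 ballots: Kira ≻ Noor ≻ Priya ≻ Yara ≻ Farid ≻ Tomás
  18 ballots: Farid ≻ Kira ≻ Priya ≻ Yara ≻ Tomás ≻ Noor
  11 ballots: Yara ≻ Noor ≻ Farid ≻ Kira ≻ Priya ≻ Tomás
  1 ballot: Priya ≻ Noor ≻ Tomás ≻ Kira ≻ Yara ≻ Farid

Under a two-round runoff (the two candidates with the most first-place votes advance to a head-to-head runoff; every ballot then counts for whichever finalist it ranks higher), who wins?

Yara

Round 1 first-place votes: Noor 7, Tomás 7, Yara 11, Kira 3, Farid 18, Priya 1. Farid and Yara advance.
Runoff: Farid is ranked above Yara on 18 ballots, Yara above Farid on 29.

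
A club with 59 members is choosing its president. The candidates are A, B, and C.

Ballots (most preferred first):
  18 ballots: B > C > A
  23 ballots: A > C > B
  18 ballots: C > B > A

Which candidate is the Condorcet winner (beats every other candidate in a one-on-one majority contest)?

C vs A: 36–23
C vs B: 41–18
C beats every other candidate.

C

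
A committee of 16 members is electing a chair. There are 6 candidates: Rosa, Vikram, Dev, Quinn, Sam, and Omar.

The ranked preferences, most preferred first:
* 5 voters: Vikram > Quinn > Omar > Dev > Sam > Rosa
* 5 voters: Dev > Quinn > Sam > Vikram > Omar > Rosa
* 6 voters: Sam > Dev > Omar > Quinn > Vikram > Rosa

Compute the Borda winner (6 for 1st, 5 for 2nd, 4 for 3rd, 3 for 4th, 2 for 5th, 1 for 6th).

Rosa: 5×1 + 5×1 + 6×1 = 16
Vikram: 5×6 + 5×3 + 6×2 = 57
Dev: 5×3 + 5×6 + 6×5 = 75
Quinn: 5×5 + 5×5 + 6×3 = 68
Sam: 5×2 + 5×4 + 6×6 = 66
Omar: 5×4 + 5×2 + 6×4 = 54

Dev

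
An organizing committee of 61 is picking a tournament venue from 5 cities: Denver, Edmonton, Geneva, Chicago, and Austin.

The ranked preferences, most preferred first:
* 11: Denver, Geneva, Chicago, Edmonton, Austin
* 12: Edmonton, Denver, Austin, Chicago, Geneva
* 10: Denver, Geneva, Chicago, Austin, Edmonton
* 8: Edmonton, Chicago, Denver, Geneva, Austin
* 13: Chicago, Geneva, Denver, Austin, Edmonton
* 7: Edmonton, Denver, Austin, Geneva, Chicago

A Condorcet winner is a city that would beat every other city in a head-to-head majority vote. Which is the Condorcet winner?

Denver vs Edmonton: 34–27
Denver vs Geneva: 48–13
Denver vs Chicago: 40–21
Denver vs Austin: 61–0
Denver beats every other city.

Denver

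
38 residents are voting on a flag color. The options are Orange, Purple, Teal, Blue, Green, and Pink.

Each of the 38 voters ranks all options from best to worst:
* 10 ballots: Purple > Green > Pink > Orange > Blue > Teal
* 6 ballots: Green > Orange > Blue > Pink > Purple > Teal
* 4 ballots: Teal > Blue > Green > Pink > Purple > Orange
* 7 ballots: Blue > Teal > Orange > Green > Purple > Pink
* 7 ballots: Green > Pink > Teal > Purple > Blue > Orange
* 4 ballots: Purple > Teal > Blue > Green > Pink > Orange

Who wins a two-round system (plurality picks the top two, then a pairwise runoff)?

Green

Round 1 first-place votes: Orange 0, Purple 14, Teal 4, Blue 7, Green 13, Pink 0. Purple and Green advance.
Runoff: Purple is ranked above Green on 14 ballots, Green above Purple on 24.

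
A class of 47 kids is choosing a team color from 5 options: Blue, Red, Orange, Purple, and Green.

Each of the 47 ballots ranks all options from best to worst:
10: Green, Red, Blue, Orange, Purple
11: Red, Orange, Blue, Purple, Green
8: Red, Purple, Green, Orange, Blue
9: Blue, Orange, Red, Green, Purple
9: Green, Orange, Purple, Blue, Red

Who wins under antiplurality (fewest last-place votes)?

Last-place votes: Blue 8, Red 9, Orange 0, Purple 19, Green 11.

Orange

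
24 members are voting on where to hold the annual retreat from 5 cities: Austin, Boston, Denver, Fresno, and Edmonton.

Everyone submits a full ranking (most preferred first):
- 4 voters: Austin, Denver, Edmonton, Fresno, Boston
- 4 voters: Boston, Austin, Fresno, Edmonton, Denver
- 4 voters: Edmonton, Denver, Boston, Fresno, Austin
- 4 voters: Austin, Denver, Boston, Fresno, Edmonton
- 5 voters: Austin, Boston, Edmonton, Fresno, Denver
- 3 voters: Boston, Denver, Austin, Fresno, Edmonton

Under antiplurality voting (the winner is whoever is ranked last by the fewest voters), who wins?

Fresno

Last-place votes: Austin 4, Boston 4, Denver 9, Fresno 0, Edmonton 7.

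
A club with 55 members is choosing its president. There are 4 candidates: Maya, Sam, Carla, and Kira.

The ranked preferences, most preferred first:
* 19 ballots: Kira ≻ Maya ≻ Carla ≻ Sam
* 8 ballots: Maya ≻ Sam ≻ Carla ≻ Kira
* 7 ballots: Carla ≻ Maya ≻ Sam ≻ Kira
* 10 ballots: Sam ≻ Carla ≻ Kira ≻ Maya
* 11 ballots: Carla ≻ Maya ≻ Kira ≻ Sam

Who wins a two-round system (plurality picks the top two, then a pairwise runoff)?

Round 1 first-place votes: Maya 8, Sam 10, Carla 18, Kira 19. Kira and Carla advance.
Runoff: Kira is ranked above Carla on 19 ballots, Carla above Kira on 36.

Carla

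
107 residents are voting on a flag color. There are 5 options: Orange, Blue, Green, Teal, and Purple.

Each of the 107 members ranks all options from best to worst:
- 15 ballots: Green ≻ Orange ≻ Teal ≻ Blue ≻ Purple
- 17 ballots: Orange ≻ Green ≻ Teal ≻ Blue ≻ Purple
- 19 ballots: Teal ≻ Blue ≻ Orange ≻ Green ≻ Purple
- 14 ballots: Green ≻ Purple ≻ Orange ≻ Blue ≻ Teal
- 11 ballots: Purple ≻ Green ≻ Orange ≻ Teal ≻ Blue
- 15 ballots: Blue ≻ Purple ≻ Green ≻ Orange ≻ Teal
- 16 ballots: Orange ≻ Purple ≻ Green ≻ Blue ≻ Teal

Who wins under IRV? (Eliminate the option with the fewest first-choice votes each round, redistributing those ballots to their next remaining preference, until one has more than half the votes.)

Round 1: Orange 33, Blue 15, Green 29, Teal 19, Purple 11. Purple eliminated.
Round 2: Orange 33, Blue 15, Green 40, Teal 19. Blue eliminated.
Round 3: Orange 33, Green 55, Teal 19. Green has a majority (≥54).

Green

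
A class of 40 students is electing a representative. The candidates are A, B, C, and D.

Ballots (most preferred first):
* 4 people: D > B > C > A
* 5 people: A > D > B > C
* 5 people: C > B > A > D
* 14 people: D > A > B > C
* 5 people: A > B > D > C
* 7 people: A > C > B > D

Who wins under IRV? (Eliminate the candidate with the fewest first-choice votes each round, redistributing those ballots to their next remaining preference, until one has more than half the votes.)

A

Round 1: A 17, B 0, C 5, D 18. B eliminated.
Round 2: A 17, C 5, D 18. C eliminated.
Round 3: A 22, D 18. A has a majority (≥21).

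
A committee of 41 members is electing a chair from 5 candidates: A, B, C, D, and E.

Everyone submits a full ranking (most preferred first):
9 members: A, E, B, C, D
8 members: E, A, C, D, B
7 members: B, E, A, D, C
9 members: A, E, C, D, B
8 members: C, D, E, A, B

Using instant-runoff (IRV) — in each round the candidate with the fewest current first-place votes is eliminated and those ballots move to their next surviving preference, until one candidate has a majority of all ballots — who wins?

Round 1: A 18, B 7, C 8, D 0, E 8. D eliminated.
Round 2: A 18, B 7, C 8, E 8. B eliminated.
Round 3: A 18, C 8, E 15. C eliminated.
Round 4: A 18, E 23. E has a majority (≥21).

E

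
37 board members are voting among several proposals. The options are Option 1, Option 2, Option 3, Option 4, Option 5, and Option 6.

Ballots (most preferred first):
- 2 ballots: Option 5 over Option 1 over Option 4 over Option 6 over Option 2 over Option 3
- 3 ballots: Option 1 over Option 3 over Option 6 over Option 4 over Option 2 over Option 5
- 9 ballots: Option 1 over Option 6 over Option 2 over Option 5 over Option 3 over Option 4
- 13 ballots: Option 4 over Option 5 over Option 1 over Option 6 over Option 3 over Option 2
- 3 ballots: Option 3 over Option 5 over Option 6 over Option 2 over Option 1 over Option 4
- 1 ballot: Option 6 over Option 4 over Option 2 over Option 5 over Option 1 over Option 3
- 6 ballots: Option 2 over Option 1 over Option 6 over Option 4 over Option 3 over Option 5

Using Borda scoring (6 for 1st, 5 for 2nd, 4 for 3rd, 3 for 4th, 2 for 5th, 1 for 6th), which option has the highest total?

Option 1

Option 1: 2×5 + 3×6 + 9×6 + 13×4 + 3×2 + 1×2 + 6×5 = 172
Option 2: 2×2 + 3×2 + 9×4 + 13×1 + 3×3 + 1×4 + 6×6 = 108
Option 3: 2×1 + 3×5 + 9×2 + 13×2 + 3×6 + 1×1 + 6×2 = 92
Option 4: 2×4 + 3×3 + 9×1 + 13×6 + 3×1 + 1×5 + 6×3 = 130
Option 5: 2×6 + 3×1 + 9×3 + 13×5 + 3×5 + 1×3 + 6×1 = 131
Option 6: 2×3 + 3×4 + 9×5 + 13×3 + 3×4 + 1×6 + 6×4 = 144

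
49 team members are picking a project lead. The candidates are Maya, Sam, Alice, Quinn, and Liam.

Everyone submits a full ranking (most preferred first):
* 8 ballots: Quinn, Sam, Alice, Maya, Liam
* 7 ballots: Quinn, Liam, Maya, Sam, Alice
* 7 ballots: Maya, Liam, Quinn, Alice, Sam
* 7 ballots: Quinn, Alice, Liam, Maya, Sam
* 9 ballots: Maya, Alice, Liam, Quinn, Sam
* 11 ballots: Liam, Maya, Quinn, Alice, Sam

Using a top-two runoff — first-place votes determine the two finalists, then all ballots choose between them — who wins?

Round 1 first-place votes: Maya 16, Sam 0, Alice 0, Quinn 22, Liam 11. Quinn and Maya advance.
Runoff: Quinn is ranked above Maya on 22 ballots, Maya above Quinn on 27.

Maya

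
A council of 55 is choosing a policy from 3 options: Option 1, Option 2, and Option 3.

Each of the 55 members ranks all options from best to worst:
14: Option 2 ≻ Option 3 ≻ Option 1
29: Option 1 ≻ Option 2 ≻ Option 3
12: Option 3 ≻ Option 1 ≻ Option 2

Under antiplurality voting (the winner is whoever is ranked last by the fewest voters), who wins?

Option 2

Last-place votes: Option 1 14, Option 2 12, Option 3 29.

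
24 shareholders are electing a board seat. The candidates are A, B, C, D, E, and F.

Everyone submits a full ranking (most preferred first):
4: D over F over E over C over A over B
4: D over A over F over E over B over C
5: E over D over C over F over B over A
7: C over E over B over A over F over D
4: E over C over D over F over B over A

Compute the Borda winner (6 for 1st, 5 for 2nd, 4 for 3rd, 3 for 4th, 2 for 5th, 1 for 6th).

E

A: 4×2 + 4×5 + 5×1 + 7×3 + 4×1 = 58
B: 4×1 + 4×2 + 5×2 + 7×4 + 4×2 = 58
C: 4×3 + 4×1 + 5×4 + 7×6 + 4×5 = 98
D: 4×6 + 4×6 + 5×5 + 7×1 + 4×4 = 96
E: 4×4 + 4×3 + 5×6 + 7×5 + 4×6 = 117
F: 4×5 + 4×4 + 5×3 + 7×2 + 4×3 = 77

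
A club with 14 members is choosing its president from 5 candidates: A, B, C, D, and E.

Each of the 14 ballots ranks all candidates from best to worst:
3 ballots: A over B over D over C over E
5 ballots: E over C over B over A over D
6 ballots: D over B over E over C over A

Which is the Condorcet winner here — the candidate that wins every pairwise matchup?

B vs A: 11–3
B vs C: 9–5
B vs D: 8–6
B vs E: 9–5
B beats every other candidate.

B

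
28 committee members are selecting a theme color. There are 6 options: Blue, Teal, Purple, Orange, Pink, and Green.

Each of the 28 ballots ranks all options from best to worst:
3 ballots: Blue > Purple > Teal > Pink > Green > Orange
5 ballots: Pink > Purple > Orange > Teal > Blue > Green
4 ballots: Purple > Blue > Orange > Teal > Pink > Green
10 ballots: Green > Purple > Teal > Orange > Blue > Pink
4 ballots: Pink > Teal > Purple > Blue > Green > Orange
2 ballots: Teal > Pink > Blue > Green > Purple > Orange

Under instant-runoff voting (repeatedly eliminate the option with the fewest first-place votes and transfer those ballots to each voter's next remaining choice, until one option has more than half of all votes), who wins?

Pink

Round 1: Blue 3, Teal 2, Purple 4, Orange 0, Pink 9, Green 10. Orange eliminated.
Round 2: Blue 3, Teal 2, Purple 4, Pink 9, Green 10. Teal eliminated.
Round 3: Blue 3, Purple 4, Pink 11, Green 10. Blue eliminated.
Round 4: Purple 7, Pink 11, Green 10. Purple eliminated.
Round 5: Pink 18, Green 10. Pink has a majority (≥15).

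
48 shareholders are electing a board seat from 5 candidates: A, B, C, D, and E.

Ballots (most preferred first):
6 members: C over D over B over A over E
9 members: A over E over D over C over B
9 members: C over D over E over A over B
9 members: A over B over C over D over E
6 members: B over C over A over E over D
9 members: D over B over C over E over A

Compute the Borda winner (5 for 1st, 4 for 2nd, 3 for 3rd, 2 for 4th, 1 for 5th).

A: 6×2 + 9×5 + 9×2 + 9×5 + 6×3 + 9×1 = 147
B: 6×3 + 9×1 + 9×1 + 9×4 + 6×5 + 9×4 = 138
C: 6×5 + 9×2 + 9×5 + 9×3 + 6×4 + 9×3 = 171
D: 6×4 + 9×3 + 9×4 + 9×2 + 6×1 + 9×5 = 156
E: 6×1 + 9×4 + 9×3 + 9×1 + 6×2 + 9×2 = 108

C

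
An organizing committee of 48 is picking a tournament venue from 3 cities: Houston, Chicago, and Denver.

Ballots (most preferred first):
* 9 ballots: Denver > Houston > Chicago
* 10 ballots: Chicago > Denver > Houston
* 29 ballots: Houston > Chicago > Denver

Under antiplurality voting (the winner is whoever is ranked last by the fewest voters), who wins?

Chicago

Last-place votes: Houston 10, Chicago 9, Denver 29.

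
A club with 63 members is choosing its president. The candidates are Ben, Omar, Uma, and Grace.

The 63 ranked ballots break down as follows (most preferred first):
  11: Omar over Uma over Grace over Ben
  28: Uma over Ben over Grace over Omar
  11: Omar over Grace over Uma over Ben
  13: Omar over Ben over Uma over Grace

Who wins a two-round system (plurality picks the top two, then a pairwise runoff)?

Omar

Round 1 first-place votes: Ben 0, Omar 35, Uma 28, Grace 0. Omar and Uma advance.
Runoff: Omar is ranked above Uma on 35 ballots, Uma above Omar on 28.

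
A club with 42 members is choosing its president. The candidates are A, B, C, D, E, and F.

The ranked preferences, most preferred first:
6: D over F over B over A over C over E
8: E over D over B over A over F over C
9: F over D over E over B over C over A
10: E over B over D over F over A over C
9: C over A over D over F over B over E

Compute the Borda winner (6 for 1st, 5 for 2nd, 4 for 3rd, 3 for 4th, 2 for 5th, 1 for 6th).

D

A: 6×3 + 8×3 + 9×1 + 10×2 + 9×5 = 116
B: 6×4 + 8×4 + 9×3 + 10×5 + 9×2 = 151
C: 6×2 + 8×1 + 9×2 + 10×1 + 9×6 = 102
D: 6×6 + 8×5 + 9×5 + 10×4 + 9×4 = 197
E: 6×1 + 8×6 + 9×4 + 10×6 + 9×1 = 159
F: 6×5 + 8×2 + 9×6 + 10×3 + 9×3 = 157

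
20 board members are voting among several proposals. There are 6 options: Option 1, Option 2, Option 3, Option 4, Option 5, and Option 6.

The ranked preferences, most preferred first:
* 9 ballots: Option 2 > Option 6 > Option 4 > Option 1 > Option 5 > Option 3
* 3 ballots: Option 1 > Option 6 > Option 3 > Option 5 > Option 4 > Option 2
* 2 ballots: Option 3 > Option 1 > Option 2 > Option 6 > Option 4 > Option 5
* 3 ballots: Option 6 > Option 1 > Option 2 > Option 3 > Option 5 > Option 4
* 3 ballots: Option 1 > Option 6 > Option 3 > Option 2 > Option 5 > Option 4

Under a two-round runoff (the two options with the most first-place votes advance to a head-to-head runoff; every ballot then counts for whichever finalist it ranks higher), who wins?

Round 1 first-place votes: Option 1 6, Option 2 9, Option 3 2, Option 4 0, Option 5 0, Option 6 3. Option 2 and Option 1 advance.
Runoff: Option 2 is ranked above Option 1 on 9 ballots, Option 1 above Option 2 on 11.

Option 1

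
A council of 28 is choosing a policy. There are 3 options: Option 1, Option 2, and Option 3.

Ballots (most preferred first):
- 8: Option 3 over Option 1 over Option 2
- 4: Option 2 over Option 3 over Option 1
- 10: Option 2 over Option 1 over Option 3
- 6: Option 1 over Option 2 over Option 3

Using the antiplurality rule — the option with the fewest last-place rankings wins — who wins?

Option 1

Last-place votes: Option 1 4, Option 2 8, Option 3 16.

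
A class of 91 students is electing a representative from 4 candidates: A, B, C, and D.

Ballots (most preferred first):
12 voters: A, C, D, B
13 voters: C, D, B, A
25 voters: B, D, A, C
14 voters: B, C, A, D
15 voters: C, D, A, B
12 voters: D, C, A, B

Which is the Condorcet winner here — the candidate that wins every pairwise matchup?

C

C vs A: 54–37
C vs B: 52–39
C vs D: 54–37
C beats every other candidate.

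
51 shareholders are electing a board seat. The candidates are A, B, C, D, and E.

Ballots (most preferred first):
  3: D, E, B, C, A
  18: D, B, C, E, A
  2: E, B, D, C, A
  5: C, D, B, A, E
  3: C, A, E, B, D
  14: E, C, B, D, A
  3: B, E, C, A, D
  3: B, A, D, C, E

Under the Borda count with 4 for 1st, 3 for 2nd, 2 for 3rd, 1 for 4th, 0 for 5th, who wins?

B

A: 3×0 + 18×0 + 2×0 + 5×1 + 3×3 + 14×0 + 3×1 + 3×3 = 26
B: 3×2 + 18×3 + 2×3 + 5×2 + 3×1 + 14×2 + 3×4 + 3×4 = 131
C: 3×1 + 18×2 + 2×1 + 5×4 + 3×4 + 14×3 + 3×2 + 3×1 = 124
D: 3×4 + 18×4 + 2×2 + 5×3 + 3×0 + 14×1 + 3×0 + 3×2 = 123
E: 3×3 + 18×1 + 2×4 + 5×0 + 3×2 + 14×4 + 3×3 + 3×0 = 106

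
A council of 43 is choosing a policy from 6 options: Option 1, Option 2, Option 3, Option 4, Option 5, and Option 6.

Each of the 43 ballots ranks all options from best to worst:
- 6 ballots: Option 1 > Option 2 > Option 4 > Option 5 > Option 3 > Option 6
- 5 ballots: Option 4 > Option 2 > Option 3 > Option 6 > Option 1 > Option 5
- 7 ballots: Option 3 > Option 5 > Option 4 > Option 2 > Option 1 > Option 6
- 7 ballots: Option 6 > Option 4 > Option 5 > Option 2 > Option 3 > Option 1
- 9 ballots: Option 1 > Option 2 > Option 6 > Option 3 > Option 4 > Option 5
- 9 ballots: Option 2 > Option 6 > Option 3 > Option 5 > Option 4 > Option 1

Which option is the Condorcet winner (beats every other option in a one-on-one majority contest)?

Option 2 vs Option 1: 28–15
Option 2 vs Option 3: 36–7
Option 2 vs Option 4: 24–19
Option 2 vs Option 5: 29–14
Option 2 vs Option 6: 36–7
Option 2 beats every other option.

Option 2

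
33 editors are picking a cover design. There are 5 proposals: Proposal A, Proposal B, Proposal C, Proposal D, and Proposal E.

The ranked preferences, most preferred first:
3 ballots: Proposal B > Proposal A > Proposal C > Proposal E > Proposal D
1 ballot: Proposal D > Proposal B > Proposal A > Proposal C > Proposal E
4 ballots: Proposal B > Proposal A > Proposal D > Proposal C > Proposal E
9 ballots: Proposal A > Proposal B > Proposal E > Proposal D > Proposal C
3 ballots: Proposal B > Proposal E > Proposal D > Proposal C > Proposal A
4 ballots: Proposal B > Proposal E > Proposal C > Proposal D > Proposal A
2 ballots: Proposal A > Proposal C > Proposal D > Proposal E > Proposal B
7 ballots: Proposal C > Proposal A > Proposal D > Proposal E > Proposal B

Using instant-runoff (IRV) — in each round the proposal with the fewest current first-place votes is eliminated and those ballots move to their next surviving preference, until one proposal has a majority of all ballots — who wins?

Round 1: Proposal A 11, Proposal B 14, Proposal C 7, Proposal D 1, Proposal E 0. Proposal E eliminated.
Round 2: Proposal A 11, Proposal B 14, Proposal C 7, Proposal D 1. Proposal D eliminated.
Round 3: Proposal A 11, Proposal B 15, Proposal C 7. Proposal C eliminated.
Round 4: Proposal A 18, Proposal B 15. Proposal A has a majority (≥17).

Proposal A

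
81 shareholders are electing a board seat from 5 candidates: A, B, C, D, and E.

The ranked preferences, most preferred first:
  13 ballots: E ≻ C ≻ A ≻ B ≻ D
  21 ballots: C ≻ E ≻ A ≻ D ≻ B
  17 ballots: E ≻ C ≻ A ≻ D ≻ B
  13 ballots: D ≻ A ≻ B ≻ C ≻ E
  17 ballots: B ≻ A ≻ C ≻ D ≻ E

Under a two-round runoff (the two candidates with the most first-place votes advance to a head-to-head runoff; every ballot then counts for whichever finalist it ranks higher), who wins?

C

Round 1 first-place votes: A 0, B 17, C 21, D 13, E 30. E and C advance.
Runoff: E is ranked above C on 30 ballots, C above E on 51.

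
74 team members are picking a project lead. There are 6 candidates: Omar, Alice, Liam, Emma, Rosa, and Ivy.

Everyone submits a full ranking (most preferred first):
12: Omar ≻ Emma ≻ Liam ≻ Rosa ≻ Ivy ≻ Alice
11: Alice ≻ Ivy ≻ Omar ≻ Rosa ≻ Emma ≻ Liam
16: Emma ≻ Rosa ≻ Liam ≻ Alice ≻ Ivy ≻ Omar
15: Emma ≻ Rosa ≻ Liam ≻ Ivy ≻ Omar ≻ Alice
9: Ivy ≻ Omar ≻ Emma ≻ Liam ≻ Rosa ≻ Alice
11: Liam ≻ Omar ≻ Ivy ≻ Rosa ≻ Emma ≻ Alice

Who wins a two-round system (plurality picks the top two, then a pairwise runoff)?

Omar

Round 1 first-place votes: Omar 12, Alice 11, Liam 11, Emma 31, Rosa 0, Ivy 9. Emma and Omar advance.
Runoff: Emma is ranked above Omar on 31 ballots, Omar above Emma on 43.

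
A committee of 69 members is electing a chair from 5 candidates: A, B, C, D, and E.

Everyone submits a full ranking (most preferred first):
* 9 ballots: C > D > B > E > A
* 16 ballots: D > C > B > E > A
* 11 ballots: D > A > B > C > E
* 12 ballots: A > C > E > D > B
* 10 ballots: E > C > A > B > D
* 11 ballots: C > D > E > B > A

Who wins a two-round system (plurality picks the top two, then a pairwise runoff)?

C

Round 1 first-place votes: A 12, B 0, C 20, D 27, E 10. D and C advance.
Runoff: D is ranked above C on 27 ballots, C above D on 42.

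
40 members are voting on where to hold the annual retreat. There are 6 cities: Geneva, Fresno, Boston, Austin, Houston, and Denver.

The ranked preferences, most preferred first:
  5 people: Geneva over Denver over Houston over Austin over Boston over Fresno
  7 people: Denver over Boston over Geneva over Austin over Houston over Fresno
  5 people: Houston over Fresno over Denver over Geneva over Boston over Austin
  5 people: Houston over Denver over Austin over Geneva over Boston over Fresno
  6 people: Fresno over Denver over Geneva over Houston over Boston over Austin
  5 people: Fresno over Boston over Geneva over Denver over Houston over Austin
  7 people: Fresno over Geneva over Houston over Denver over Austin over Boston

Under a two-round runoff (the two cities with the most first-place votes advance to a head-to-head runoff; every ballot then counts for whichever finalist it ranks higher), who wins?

Round 1 first-place votes: Geneva 5, Fresno 18, Boston 0, Austin 0, Houston 10, Denver 7. Fresno and Houston advance.
Runoff: Fresno is ranked above Houston on 18 ballots, Houston above Fresno on 22.

Houston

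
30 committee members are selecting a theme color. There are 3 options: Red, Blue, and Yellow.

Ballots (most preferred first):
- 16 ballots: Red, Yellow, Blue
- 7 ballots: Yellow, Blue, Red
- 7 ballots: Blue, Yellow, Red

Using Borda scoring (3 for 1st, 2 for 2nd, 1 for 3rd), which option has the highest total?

Yellow

Red: 16×3 + 7×1 + 7×1 = 62
Blue: 16×1 + 7×2 + 7×3 = 51
Yellow: 16×2 + 7×3 + 7×2 = 67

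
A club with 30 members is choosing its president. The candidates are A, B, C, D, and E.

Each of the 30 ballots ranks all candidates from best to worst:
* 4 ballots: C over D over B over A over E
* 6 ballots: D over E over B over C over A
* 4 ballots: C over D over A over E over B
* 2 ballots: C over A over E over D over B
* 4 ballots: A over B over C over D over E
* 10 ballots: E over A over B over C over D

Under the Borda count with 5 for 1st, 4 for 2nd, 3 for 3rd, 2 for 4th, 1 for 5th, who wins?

A: 4×2 + 6×1 + 4×3 + 2×4 + 4×5 + 10×4 = 94
B: 4×3 + 6×3 + 4×1 + 2×1 + 4×4 + 10×3 = 82
C: 4×5 + 6×2 + 4×5 + 2×5 + 4×3 + 10×2 = 94
D: 4×4 + 6×5 + 4×4 + 2×2 + 4×2 + 10×1 = 84
E: 4×1 + 6×4 + 4×2 + 2×3 + 4×1 + 10×5 = 96

E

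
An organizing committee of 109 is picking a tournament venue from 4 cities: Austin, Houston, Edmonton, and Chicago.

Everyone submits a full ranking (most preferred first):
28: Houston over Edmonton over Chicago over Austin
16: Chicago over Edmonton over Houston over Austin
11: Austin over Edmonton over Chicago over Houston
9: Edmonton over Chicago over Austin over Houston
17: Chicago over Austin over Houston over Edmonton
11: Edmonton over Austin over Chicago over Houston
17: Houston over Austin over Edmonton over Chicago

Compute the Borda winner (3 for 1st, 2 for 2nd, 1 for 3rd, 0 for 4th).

Austin: 28×0 + 16×0 + 11×3 + 9×1 + 17×2 + 11×2 + 17×2 = 132
Houston: 28×3 + 16×1 + 11×0 + 9×0 + 17×1 + 11×0 + 17×3 = 168
Edmonton: 28×2 + 16×2 + 11×2 + 9×3 + 17×0 + 11×3 + 17×1 = 187
Chicago: 28×1 + 16×3 + 11×1 + 9×2 + 17×3 + 11×1 + 17×0 = 167

Edmonton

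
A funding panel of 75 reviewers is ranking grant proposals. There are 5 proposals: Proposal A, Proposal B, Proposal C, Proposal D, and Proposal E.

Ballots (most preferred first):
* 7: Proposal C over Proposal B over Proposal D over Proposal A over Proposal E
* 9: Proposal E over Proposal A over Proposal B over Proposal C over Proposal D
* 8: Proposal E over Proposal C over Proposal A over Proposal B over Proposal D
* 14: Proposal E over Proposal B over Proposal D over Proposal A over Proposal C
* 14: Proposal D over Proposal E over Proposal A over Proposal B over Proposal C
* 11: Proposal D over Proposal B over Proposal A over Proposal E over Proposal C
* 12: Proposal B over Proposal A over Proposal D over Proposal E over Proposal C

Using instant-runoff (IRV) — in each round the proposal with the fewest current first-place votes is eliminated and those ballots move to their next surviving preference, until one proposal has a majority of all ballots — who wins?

Proposal D

Round 1: Proposal A 0, Proposal B 12, Proposal C 7, Proposal D 25, Proposal E 31. Proposal A eliminated.
Round 2: Proposal B 12, Proposal C 7, Proposal D 25, Proposal E 31. Proposal C eliminated.
Round 3: Proposal B 19, Proposal D 25, Proposal E 31. Proposal B eliminated.
Round 4: Proposal D 44, Proposal E 31. Proposal D has a majority (≥38).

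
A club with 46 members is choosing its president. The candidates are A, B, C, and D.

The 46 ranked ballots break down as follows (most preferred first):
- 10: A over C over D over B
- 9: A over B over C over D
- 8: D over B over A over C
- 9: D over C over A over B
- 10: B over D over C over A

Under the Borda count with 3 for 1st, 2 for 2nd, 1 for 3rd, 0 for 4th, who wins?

D

A: 10×3 + 9×3 + 8×1 + 9×1 + 10×0 = 74
B: 10×0 + 9×2 + 8×2 + 9×0 + 10×3 = 64
C: 10×2 + 9×1 + 8×0 + 9×2 + 10×1 = 57
D: 10×1 + 9×0 + 8×3 + 9×3 + 10×2 = 81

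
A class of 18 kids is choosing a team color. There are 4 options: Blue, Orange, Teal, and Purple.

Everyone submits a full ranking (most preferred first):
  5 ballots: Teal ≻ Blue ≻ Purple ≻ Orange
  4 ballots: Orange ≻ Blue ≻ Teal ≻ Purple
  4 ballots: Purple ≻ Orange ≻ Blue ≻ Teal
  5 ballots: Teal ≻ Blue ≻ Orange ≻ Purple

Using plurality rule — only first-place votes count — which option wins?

Teal

First-place votes: Blue 0, Orange 4, Teal 10, Purple 4.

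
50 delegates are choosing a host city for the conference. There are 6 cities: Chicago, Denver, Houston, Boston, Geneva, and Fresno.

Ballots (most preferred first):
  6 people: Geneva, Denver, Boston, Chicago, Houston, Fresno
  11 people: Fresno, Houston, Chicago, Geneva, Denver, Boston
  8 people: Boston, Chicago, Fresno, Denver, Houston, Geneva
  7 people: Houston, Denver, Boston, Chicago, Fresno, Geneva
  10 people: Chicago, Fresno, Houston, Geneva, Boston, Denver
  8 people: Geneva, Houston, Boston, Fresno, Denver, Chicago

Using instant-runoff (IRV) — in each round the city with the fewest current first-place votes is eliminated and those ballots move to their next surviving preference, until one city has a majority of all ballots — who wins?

Boston

Round 1: Chicago 10, Denver 0, Houston 7, Boston 8, Geneva 14, Fresno 11. Denver eliminated.
Round 2: Chicago 10, Houston 7, Boston 8, Geneva 14, Fresno 11. Houston eliminated.
Round 3: Chicago 10, Boston 15, Geneva 14, Fresno 11. Chicago eliminated.
Round 4: Boston 15, Geneva 14, Fresno 21. Geneva eliminated.
Round 5: Boston 29, Fresno 21. Boston has a majority (≥26).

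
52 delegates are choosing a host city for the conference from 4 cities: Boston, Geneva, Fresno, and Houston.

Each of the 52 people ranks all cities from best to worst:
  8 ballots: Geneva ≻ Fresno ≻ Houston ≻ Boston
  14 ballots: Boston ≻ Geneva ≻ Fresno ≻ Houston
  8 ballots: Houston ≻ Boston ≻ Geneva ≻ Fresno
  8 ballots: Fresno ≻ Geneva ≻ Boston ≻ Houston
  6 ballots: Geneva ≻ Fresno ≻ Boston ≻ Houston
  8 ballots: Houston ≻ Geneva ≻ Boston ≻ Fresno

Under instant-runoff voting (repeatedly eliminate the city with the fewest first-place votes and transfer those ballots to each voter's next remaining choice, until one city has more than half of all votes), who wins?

Round 1: Boston 14, Geneva 14, Fresno 8, Houston 16. Fresno eliminated.
Round 2: Boston 14, Geneva 22, Houston 16. Boston eliminated.
Round 3: Geneva 36, Houston 16. Geneva has a majority (≥27).

Geneva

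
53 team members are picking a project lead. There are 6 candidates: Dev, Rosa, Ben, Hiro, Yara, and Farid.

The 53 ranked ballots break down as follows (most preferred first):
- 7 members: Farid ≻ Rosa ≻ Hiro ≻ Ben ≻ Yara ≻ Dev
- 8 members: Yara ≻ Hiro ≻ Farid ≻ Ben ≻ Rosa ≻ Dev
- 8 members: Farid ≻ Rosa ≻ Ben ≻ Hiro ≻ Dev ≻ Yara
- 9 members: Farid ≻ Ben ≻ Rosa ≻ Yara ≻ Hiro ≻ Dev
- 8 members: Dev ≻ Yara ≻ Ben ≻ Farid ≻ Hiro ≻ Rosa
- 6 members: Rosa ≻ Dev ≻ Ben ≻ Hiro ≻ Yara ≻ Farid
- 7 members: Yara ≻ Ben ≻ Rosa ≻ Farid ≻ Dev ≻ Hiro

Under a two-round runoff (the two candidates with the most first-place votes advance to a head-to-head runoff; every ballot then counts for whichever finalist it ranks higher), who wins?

Round 1 first-place votes: Dev 8, Rosa 6, Ben 0, Hiro 0, Yara 15, Farid 24. Farid and Yara advance.
Runoff: Farid is ranked above Yara on 24 ballots, Yara above Farid on 29.

Yara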